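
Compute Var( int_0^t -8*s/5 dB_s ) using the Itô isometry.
Var = 64*t^3/75

The Itô integral of a deterministic integrand f(s) has mean 0 because each increment f(s) * (B_{s+ds} - B_s) has mean 0. By the Itô isometry:
  Var( int_0^t f(s) dB_s ) = E[ (int_0^t f(s) dB_s)^2 ] = int_0^t f(s)^2 ds.
Here f(s) = -8*s/5, so f(s)^2 = 64*s^2/25. Integrate:
  int_0^t (64*s^2/25) ds = 64*t^3/75.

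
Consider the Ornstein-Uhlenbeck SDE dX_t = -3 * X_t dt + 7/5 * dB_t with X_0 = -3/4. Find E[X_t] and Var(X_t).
E[X_t] = -3*exp(-3*t)/4; Var(X_t) = 49/150 - 49*exp(-6*t)/150

The OU SDE dX = -theta X dt + sigma dB admits the integrating factor exp(theta t): d(exp(theta t) X_t) = sigma exp(theta t) dB_t. Integrating from 0 to t:
  X_t = x_0 * exp(-theta t) + sigma * int_0^t exp(-theta (t-s)) dB_s.
The Itô integral has mean 0 and (by the Itô isometry) variance sigma^2 * int_0^t exp(-2 theta (t - s)) ds = sigma^2 * (1 - exp(-2 theta t)) / (2 theta).
With theta = 3, sigma = 7/5, x_0 = -3/4:
  E[X_t] = -3/4 * exp(-3 t) = -3*exp(-3*t)/4
  Var(X_t) = (7/5)^2 * (1 - exp(-2*3 t)) / (2 * 3) = 49/150 - 49*exp(-6*t)/150.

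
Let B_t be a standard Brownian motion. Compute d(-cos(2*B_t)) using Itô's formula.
d(-cos(2*B_t)) = (2*cos(2*B_t)) dt + (2*sin(2*B_t)) dB_t

Itô's formula for f(B_t) gives d f(B_t) = f'(B_t) dB_t + (1/2) f''(B_t) dt. Compute derivatives of f(x) = -cos(2*x):
  f'(x)  = 2*sin(2*x)
  f''(x) = 4*cos(2*x)
Substitute x = B_t and multiply the f'' term by 1/2:
  drift     = (1/2) * (4*cos(2*x)) evaluated at B_t = 2*cos(2*B_t)
  diffusion = (2*sin(2*x)) evaluated at B_t = 2*sin(2*B_t)
Therefore d(-cos(2*B_t)) = (2*cos(2*B_t)) dt + (2*sin(2*B_t)) dB_t.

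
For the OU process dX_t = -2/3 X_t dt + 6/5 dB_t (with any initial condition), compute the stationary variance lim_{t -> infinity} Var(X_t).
lim Var(X_t) = 27/25

The OU SDE dX = -theta X dt + sigma dB admits the integrating factor exp(theta t): d(exp(theta t) X_t) = sigma exp(theta t) dB_t. Integrating from 0 to t gives X_t = x_0 * exp(-theta t) + sigma * int_0^t exp(-theta (t-s)) dB_s for any initial x_0. The Itô integral has variance (by the Itô isometry) sigma^2 * int_0^t exp(-2 theta (t - s)) ds = sigma^2 * (1 - exp(-2 theta t)) / (2 theta), independent of x_0.
With theta = 2/3, sigma = 6/5:
  Var(X_t) = (6/5)^2 * (1 - exp(-2*2/3 t)) / (2 * 2/3) = 27/25 - 27*exp(-4*t/3)/25.
As t -> infinity, exp(-2*2/3 t) -> 0, so the stationary variance is sigma^2 / (2 theta) = 27/25.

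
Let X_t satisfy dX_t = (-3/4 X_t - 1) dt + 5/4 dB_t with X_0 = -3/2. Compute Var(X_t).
Var(X_t) = 25/24 - 25*exp(-3*t/2)/24

The variance V(t) = Var(X_t) satisfies V'(t) = 2 a V(t) + c^2 with V(0) = 0 (drift coefficient is linear in X, diffusion is constant). With a = -3/4, c = 5/4, the solution is
  V(t) = (c^2 / (2 a)) * (exp(2 a t) - 1)
       = ((5/4)^2 / (2*(-3/4))) * (exp((-3/2) t) - 1)
       = 25/24 - 25*exp(-3*t/2)/24.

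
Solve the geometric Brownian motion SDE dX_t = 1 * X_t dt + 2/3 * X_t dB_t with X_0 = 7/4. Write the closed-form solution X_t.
X_t = 7/4 * exp((7/9) * t + (2/3) * B_t)

For GBM dX = mu X dt + sigma X dB with X_0 = x_0, apply Itô to Y = log X: dY = (mu - sigma^2/2) dt + sigma dB, so Y_t = log(x_0) + (mu - sigma^2/2) t + sigma B_t and hence X_t = x_0 * exp((mu - sigma^2/2) t + sigma B_t).
With mu = 1, sigma = 2/3, x_0 = 7/4, this gives:
  X_t = 7/4 * exp((7/9) * t + (2/3) * B_t).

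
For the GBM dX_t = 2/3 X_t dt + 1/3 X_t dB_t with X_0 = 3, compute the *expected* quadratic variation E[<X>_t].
E[<X>_t] = 9*exp(13*t/9)/13 - 9/13

<X>_t = int_0^t ((1/3) * X_s)^2 ds. Taking expectation inside the integral: E[<X>_t] = (1/3)^2 * int_0^t E[X_s^2] ds. For GBM, E[X_s^2] = x_0^2 * exp((2 mu + sigma^2) s). Integrating:
  E[<X>_t] = (1/3)^2 * 3^2 * (exp((2*(2/3) + (1/3)^2) t) - 1) / (2*(2/3) + (1/3)^2)
           = (1/3)^2 * 3^2 * (exp((13/9) t) - 1) / (13/9) = 9*exp(13*t/9)/13 - 9/13.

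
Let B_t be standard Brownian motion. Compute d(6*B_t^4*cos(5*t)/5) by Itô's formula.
d(6*B_t^4*cos(5*t)/5) = (6*B_t^2*(-B_t^2*sin(5*t) + 6*cos(5*t)/5)) dt + (24*B_t^3*cos(5*t)/5) dB_t

Itô's formula for f(t, x): d f(t, B_t) = (f_t + (1/2) f_xx) dt + f_x dB_t. Compute partials of f(t, x) = 6*x^4*cos(5*t)/5:
  f_t(t,x)  = -6*x^4*sin(5*t)
  f_x(t,x)  = 24*x^3*cos(5*t)/5
  f_xx(t,x) = 72*x^2*cos(5*t)/5
Assemble drift = f_t + (1/2) f_xx = 6*x^2*(-x^2*sin(5*t) + 6*cos(5*t)/5) and diffusion = f_x = 24*x^3*cos(5*t)/5. Substituting x = B_t:
  d(6*B_t^4*cos(5*t)/5) = (6*B_t^2*(-B_t^2*sin(5*t) + 6*cos(5*t)/5)) dt + (24*B_t^3*cos(5*t)/5) dB_t.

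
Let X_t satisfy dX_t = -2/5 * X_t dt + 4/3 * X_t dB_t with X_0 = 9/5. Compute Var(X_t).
Var(X_t) = (81*exp(16*t/9) - 81)*exp(-4*t/5)/25

For GBM dX = mu X dt + sigma X dB with X_0 = x_0, apply Itô to Y = log X: dY = (mu - sigma^2/2) dt + sigma dB, so Y_t = log(x_0) + (mu - sigma^2/2) t + sigma B_t and hence X_t = x_0 * exp((mu - sigma^2/2) t + sigma B_t).
With mu = -2/5, sigma = 4/3, x_0 = 9/5, this gives:
  X_t = 9/5 * exp((-58/45) * t + (4/3) * B_t).
Since sigma*B_t ~ Normal(0, sigma^2 t), E[exp(sigma*B_t)] = exp(sigma^2 t / 2); so E[X_t] = x_0 * exp((mu - sigma^2/2) t) * exp(sigma^2 t / 2) = x_0 * exp(mu t) = 9*exp(-2*t/5)/5.
Var(X_t) = E[X_t^2] - (E[X_t])^2 = x_0^2 * exp(2 mu t) * (exp(sigma^2 t) - 1) = (81*exp(16*t/9) - 81)*exp(-4*t/5)/25.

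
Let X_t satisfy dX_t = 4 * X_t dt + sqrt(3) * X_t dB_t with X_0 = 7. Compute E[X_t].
E[X_t] = 7*exp(4*t)

For GBM dX = mu X dt + sigma X dB with X_0 = x_0, apply Itô to Y = log X: dY = (mu - sigma^2/2) dt + sigma dB, so Y_t = log(x_0) + (mu - sigma^2/2) t + sigma B_t and hence X_t = x_0 * exp((mu - sigma^2/2) t + sigma B_t).
With mu = 4, sigma = sqrt(3), x_0 = 7, this gives:
  X_t = 7 * exp((5/2) * t + (sqrt(3)) * B_t).
Since sigma*B_t ~ Normal(0, sigma^2 t), E[exp(sigma*B_t)] = exp(sigma^2 t / 2); so E[X_t] = x_0 * exp((mu - sigma^2/2) t) * exp(sigma^2 t / 2) = x_0 * exp(mu t) = 7*exp(4*t).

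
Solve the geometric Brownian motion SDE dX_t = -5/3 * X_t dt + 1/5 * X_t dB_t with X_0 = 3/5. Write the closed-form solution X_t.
X_t = 3/5 * exp((-253/150) * t + (1/5) * B_t)

For GBM dX = mu X dt + sigma X dB with X_0 = x_0, apply Itô to Y = log X: dY = (mu - sigma^2/2) dt + sigma dB, so Y_t = log(x_0) + (mu - sigma^2/2) t + sigma B_t and hence X_t = x_0 * exp((mu - sigma^2/2) t + sigma B_t).
With mu = -5/3, sigma = 1/5, x_0 = 3/5, this gives:
  X_t = 3/5 * exp((-253/150) * t + (1/5) * B_t).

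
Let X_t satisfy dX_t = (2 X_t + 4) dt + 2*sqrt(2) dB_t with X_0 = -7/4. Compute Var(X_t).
Var(X_t) = 2*exp(4*t) - 2

The variance V(t) = Var(X_t) satisfies V'(t) = 2 a V(t) + c^2 with V(0) = 0 (drift coefficient is linear in X, diffusion is constant). With a = 2, c = 2*sqrt(2), the solution is
  V(t) = (c^2 / (2 a)) * (exp(2 a t) - 1)
       = ((2*sqrt(2))^2 / (2*2)) * (exp(4 t) - 1)
       = 2*exp(4*t) - 2.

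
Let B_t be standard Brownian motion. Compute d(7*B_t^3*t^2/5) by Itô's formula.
d(7*B_t^3*t^2/5) = (7*B_t*t*(2*B_t^2 + 3*t)/5) dt + (21*B_t^2*t^2/5) dB_t

Itô's formula for f(t, x): d f(t, B_t) = (f_t + (1/2) f_xx) dt + f_x dB_t. Compute partials of f(t, x) = 7*t^2*x^3/5:
  f_t(t,x)  = 14*t*x^3/5
  f_x(t,x)  = 21*t^2*x^2/5
  f_xx(t,x) = 42*t^2*x/5
Assemble drift = f_t + (1/2) f_xx = 7*t*x*(3*t + 2*x^2)/5 and diffusion = f_x = 21*t^2*x^2/5. Substituting x = B_t:
  d(7*B_t^3*t^2/5) = (7*B_t*t*(2*B_t^2 + 3*t)/5) dt + (21*B_t^2*t^2/5) dB_t.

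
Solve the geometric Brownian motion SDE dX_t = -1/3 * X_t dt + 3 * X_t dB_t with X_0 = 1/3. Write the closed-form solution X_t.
X_t = 1/3 * exp((-29/6) * t + (3) * B_t)

For GBM dX = mu X dt + sigma X dB with X_0 = x_0, apply Itô to Y = log X: dY = (mu - sigma^2/2) dt + sigma dB, so Y_t = log(x_0) + (mu - sigma^2/2) t + sigma B_t and hence X_t = x_0 * exp((mu - sigma^2/2) t + sigma B_t).
With mu = -1/3, sigma = 3, x_0 = 1/3, this gives:
  X_t = 1/3 * exp((-29/6) * t + (3) * B_t).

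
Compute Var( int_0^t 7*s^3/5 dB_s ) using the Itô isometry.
Var = 7*t^7/25

The Itô integral of a deterministic integrand f(s) has mean 0 because each increment f(s) * (B_{s+ds} - B_s) has mean 0. By the Itô isometry:
  Var( int_0^t f(s) dB_s ) = E[ (int_0^t f(s) dB_s)^2 ] = int_0^t f(s)^2 ds.
Here f(s) = 7*s^3/5, so f(s)^2 = 49*s^6/25. Integrate:
  int_0^t (49*s^6/25) ds = 7*t^7/25.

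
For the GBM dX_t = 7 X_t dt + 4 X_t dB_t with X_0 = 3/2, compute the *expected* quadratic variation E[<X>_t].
E[<X>_t] = 6*exp(30*t)/5 - 6/5

<X>_t = int_0^t (4 * X_s)^2 ds. Taking expectation inside the integral: E[<X>_t] = 4^2 * int_0^t E[X_s^2] ds. For GBM, E[X_s^2] = x_0^2 * exp((2 mu + sigma^2) s). Integrating:
  E[<X>_t] = 4^2 * (3/2)^2 * (exp((2*7 + 4^2) t) - 1) / (2*7 + 4^2)
           = 4^2 * (3/2)^2 * (exp(30 t) - 1) / 30 = 6*exp(30*t)/5 - 6/5.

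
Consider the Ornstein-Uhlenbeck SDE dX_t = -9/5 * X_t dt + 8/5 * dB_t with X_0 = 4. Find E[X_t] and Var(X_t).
E[X_t] = 4*exp(-9*t/5); Var(X_t) = 32/45 - 32*exp(-18*t/5)/45

The OU SDE dX = -theta X dt + sigma dB admits the integrating factor exp(theta t): d(exp(theta t) X_t) = sigma exp(theta t) dB_t. Integrating from 0 to t:
  X_t = x_0 * exp(-theta t) + sigma * int_0^t exp(-theta (t-s)) dB_s.
The Itô integral has mean 0 and (by the Itô isometry) variance sigma^2 * int_0^t exp(-2 theta (t - s)) ds = sigma^2 * (1 - exp(-2 theta t)) / (2 theta).
With theta = 9/5, sigma = 8/5, x_0 = 4:
  E[X_t] = 4 * exp(-9/5 t) = 4*exp(-9*t/5)
  Var(X_t) = (8/5)^2 * (1 - exp(-2*9/5 t)) / (2 * 9/5) = 32/45 - 32*exp(-18*t/5)/45.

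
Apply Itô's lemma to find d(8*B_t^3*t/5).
d(8*B_t^3*t/5) = (8*B_t*(B_t^2 + 3*t)/5) dt + (24*B_t^2*t/5) dB_t

Itô's formula for f(t, x): d f(t, B_t) = (f_t + (1/2) f_xx) dt + f_x dB_t. Compute partials of f(t, x) = 8*t*x^3/5:
  f_t(t,x)  = 8*x^3/5
  f_x(t,x)  = 24*t*x^2/5
  f_xx(t,x) = 48*t*x/5
Assemble drift = f_t + (1/2) f_xx = 8*x*(3*t + x^2)/5 and diffusion = f_x = 24*t*x^2/5. Substituting x = B_t:
  d(8*B_t^3*t/5) = (8*B_t*(B_t^2 + 3*t)/5) dt + (24*B_t^2*t/5) dB_t.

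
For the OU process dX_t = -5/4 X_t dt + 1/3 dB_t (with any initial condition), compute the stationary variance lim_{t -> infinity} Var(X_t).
lim Var(X_t) = 2/45

The OU SDE dX = -theta X dt + sigma dB admits the integrating factor exp(theta t): d(exp(theta t) X_t) = sigma exp(theta t) dB_t. Integrating from 0 to t gives X_t = x_0 * exp(-theta t) + sigma * int_0^t exp(-theta (t-s)) dB_s for any initial x_0. The Itô integral has variance (by the Itô isometry) sigma^2 * int_0^t exp(-2 theta (t - s)) ds = sigma^2 * (1 - exp(-2 theta t)) / (2 theta), independent of x_0.
With theta = 5/4, sigma = 1/3:
  Var(X_t) = (1/3)^2 * (1 - exp(-2*5/4 t)) / (2 * 5/4) = 2/45 - 2*exp(-5*t/2)/45.
As t -> infinity, exp(-2*5/4 t) -> 0, so the stationary variance is sigma^2 / (2 theta) = 2/45.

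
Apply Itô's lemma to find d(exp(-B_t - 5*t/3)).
d(exp(-B_t - 5*t/3)) = (-7*exp(-B_t - 5*t/3)/6) dt + (-exp(-B_t - 5*t/3)) dB_t

Itô's formula for f(t, x): d f(t, B_t) = (f_t + (1/2) f_xx) dt + f_x dB_t. Compute partials of f(t, x) = exp(-5*t/3 - x):
  f_t(t,x)  = -5*exp(-5*t/3 - x)/3
  f_x(t,x)  = -exp(-5*t/3 - x)
  f_xx(t,x) = exp(-5*t/3 - x)
Assemble drift = f_t + (1/2) f_xx = -7*exp(-5*t/3 - x)/6 and diffusion = f_x = -exp(-5*t/3 - x). Substituting x = B_t:
  d(exp(-B_t - 5*t/3)) = (-7*exp(-B_t - 5*t/3)/6) dt + (-exp(-B_t - 5*t/3)) dB_t.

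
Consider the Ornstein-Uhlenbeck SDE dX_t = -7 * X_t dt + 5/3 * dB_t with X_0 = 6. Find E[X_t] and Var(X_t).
E[X_t] = 6*exp(-7*t); Var(X_t) = 25/126 - 25*exp(-14*t)/126

The OU SDE dX = -theta X dt + sigma dB admits the integrating factor exp(theta t): d(exp(theta t) X_t) = sigma exp(theta t) dB_t. Integrating from 0 to t:
  X_t = x_0 * exp(-theta t) + sigma * int_0^t exp(-theta (t-s)) dB_s.
The Itô integral has mean 0 and (by the Itô isometry) variance sigma^2 * int_0^t exp(-2 theta (t - s)) ds = sigma^2 * (1 - exp(-2 theta t)) / (2 theta).
With theta = 7, sigma = 5/3, x_0 = 6:
  E[X_t] = 6 * exp(-7 t) = 6*exp(-7*t)
  Var(X_t) = (5/3)^2 * (1 - exp(-2*7 t)) / (2 * 7) = 25/126 - 25*exp(-14*t)/126.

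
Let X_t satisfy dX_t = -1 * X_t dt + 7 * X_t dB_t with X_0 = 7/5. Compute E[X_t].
E[X_t] = 7*exp(-t)/5

For GBM dX = mu X dt + sigma X dB with X_0 = x_0, apply Itô to Y = log X: dY = (mu - sigma^2/2) dt + sigma dB, so Y_t = log(x_0) + (mu - sigma^2/2) t + sigma B_t and hence X_t = x_0 * exp((mu - sigma^2/2) t + sigma B_t).
With mu = -1, sigma = 7, x_0 = 7/5, this gives:
  X_t = 7/5 * exp((-51/2) * t + (7) * B_t).
Since sigma*B_t ~ Normal(0, sigma^2 t), E[exp(sigma*B_t)] = exp(sigma^2 t / 2); so E[X_t] = x_0 * exp((mu - sigma^2/2) t) * exp(sigma^2 t / 2) = x_0 * exp(mu t) = 7*exp(-t)/5.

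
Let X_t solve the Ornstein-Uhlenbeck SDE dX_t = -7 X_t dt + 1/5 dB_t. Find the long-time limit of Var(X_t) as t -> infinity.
lim Var(X_t) = 1/350

The OU SDE dX = -theta X dt + sigma dB admits the integrating factor exp(theta t): d(exp(theta t) X_t) = sigma exp(theta t) dB_t. Integrating from 0 to t gives X_t = x_0 * exp(-theta t) + sigma * int_0^t exp(-theta (t-s)) dB_s for any initial x_0. The Itô integral has variance (by the Itô isometry) sigma^2 * int_0^t exp(-2 theta (t - s)) ds = sigma^2 * (1 - exp(-2 theta t)) / (2 theta), independent of x_0.
With theta = 7, sigma = 1/5:
  Var(X_t) = (1/5)^2 * (1 - exp(-2*7 t)) / (2 * 7) = 1/350 - exp(-14*t)/350.
As t -> infinity, exp(-2*7 t) -> 0, so the stationary variance is sigma^2 / (2 theta) = 1/350.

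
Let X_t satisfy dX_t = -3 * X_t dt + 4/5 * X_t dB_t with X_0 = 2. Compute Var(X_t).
Var(X_t) = (4*exp(16*t/25) - 4)*exp(-6*t)

For GBM dX = mu X dt + sigma X dB with X_0 = x_0, apply Itô to Y = log X: dY = (mu - sigma^2/2) dt + sigma dB, so Y_t = log(x_0) + (mu - sigma^2/2) t + sigma B_t and hence X_t = x_0 * exp((mu - sigma^2/2) t + sigma B_t).
With mu = -3, sigma = 4/5, x_0 = 2, this gives:
  X_t = 2 * exp((-83/25) * t + (4/5) * B_t).
Since sigma*B_t ~ Normal(0, sigma^2 t), E[exp(sigma*B_t)] = exp(sigma^2 t / 2); so E[X_t] = x_0 * exp((mu - sigma^2/2) t) * exp(sigma^2 t / 2) = x_0 * exp(mu t) = 2*exp(-3*t).
Var(X_t) = E[X_t^2] - (E[X_t])^2 = x_0^2 * exp(2 mu t) * (exp(sigma^2 t) - 1) = (4*exp(16*t/25) - 4)*exp(-6*t).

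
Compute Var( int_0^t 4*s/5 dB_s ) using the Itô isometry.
Var = 16*t^3/75

The Itô integral of a deterministic integrand f(s) has mean 0 because each increment f(s) * (B_{s+ds} - B_s) has mean 0. By the Itô isometry:
  Var( int_0^t f(s) dB_s ) = E[ (int_0^t f(s) dB_s)^2 ] = int_0^t f(s)^2 ds.
Here f(s) = 4*s/5, so f(s)^2 = 16*s^2/25. Integrate:
  int_0^t (16*s^2/25) ds = 16*t^3/75.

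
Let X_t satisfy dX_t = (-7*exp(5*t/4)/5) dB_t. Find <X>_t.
<X>_t = 98*exp(5*t/2)/125 - 98/125

For an Itô process dX_t = a(t) dt + b(t) dB_t, the quadratic variation is <X>_t = int_0^t b(s)^2 ds (the drift term does not contribute). Here b(s) = -7*exp(5*s/4)/5, so
  b(s)^2 = 49*exp(5*s/2)/25.
Integrating from 0 to t:
  <X>_t = int_0^t (49*exp(5*s/2)/25) ds = 98*exp(5*t/2)/125 - 98/125.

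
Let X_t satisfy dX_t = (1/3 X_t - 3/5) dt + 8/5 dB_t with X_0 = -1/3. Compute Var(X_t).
Var(X_t) = 96*exp(2*t/3)/25 - 96/25

The variance V(t) = Var(X_t) satisfies V'(t) = 2 a V(t) + c^2 with V(0) = 0 (drift coefficient is linear in X, diffusion is constant). With a = 1/3, c = 8/5, the solution is
  V(t) = (c^2 / (2 a)) * (exp(2 a t) - 1)
       = ((8/5)^2 / (2*(1/3))) * (exp((2/3) t) - 1)
       = 96*exp(2*t/3)/25 - 96/25.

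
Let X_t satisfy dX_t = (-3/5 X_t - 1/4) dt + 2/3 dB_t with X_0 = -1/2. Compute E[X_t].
E[X_t] = -5/12 - exp(-3*t/5)/12

Taking expectations and using E[dB_t] = 0, the mean m(t) = E[X_t] satisfies the ODE m'(t) = a m(t) + b with m(0) = x_0. With a = -3/5, b = -1/4, x_0 = -1/2, the solution is
  m(t) = x_0 * exp(a t) + (b/a) * (exp(a t) - 1)
       = (-1/2) * exp((-3/5) t) + ((-1/4)/(-3/5)) * (exp((-3/5) t) - 1)
       = -5/12 - exp(-3*t/5)/12.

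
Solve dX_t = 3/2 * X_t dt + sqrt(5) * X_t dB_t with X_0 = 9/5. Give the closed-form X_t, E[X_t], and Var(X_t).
X_t = 9/5 * exp((-1) t + (sqrt(5)) B_t); E[X_t] = 9*exp(3*t/2)/5; Var(X_t) = 81*(exp(5*t) - 1)*exp(3*t)/25

For GBM dX = mu X dt + sigma X dB with X_0 = x_0, apply Itô to Y = log X: dY = (mu - sigma^2/2) dt + sigma dB, so Y_t = log(x_0) + (mu - sigma^2/2) t + sigma B_t and hence X_t = x_0 * exp((mu - sigma^2/2) t + sigma B_t).
With mu = 3/2, sigma = sqrt(5), x_0 = 9/5, this gives:
  X_t = 9/5 * exp((-1) * t + (sqrt(5)) * B_t).
Since sigma*B_t ~ Normal(0, sigma^2 t), E[exp(sigma*B_t)] = exp(sigma^2 t / 2); so E[X_t] = x_0 * exp((mu - sigma^2/2) t) * exp(sigma^2 t / 2) = x_0 * exp(mu t) = 9*exp(3*t/2)/5.
Var(X_t) = E[X_t^2] - (E[X_t])^2 = x_0^2 * exp(2 mu t) * (exp(sigma^2 t) - 1) = 81*(exp(5*t) - 1)*exp(3*t)/25.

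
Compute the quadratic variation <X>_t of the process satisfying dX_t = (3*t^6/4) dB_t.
<X>_t = 9*t^13/208

For an Itô process dX_t = a(t) dt + b(t) dB_t, the quadratic variation is <X>_t = int_0^t b(s)^2 ds (the drift term does not contribute). Here b(s) = 3*s^6/4, so
  b(s)^2 = 9*s^12/16.
Integrating from 0 to t:
  <X>_t = int_0^t (9*s^12/16) ds = 9*t^13/208.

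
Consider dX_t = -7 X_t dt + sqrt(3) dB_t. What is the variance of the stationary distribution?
lim Var(X_t) = 3/14

The OU SDE dX = -theta X dt + sigma dB admits the integrating factor exp(theta t): d(exp(theta t) X_t) = sigma exp(theta t) dB_t. Integrating from 0 to t gives X_t = x_0 * exp(-theta t) + sigma * int_0^t exp(-theta (t-s)) dB_s for any initial x_0. The Itô integral has variance (by the Itô isometry) sigma^2 * int_0^t exp(-2 theta (t - s)) ds = sigma^2 * (1 - exp(-2 theta t)) / (2 theta), independent of x_0.
With theta = 7, sigma = sqrt(3):
  Var(X_t) = (sqrt(3))^2 * (1 - exp(-2*7 t)) / (2 * 7) = 3/14 - 3*exp(-14*t)/14.
As t -> infinity, exp(-2*7 t) -> 0, so the stationary variance is sigma^2 / (2 theta) = 3/14.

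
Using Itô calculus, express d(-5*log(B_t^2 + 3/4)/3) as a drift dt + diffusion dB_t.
d(-5*log(B_t^2 + 3/4)/3) = (20*(4*B_t^2 - 3)/(3*(4*B_t^2 + 3)^2)) dt + (-40*B_t/(12*B_t^2 + 9)) dB_t

Itô's formula for f(B_t) gives d f(B_t) = f'(B_t) dB_t + (1/2) f''(B_t) dt. Compute derivatives of f(x) = -5*log(x^2 + 3/4)/3:
  f'(x)  = -40*x/(12*x^2 + 9)
  f''(x) = 40*(4*x^2 - 3)/(3*(4*x^2 + 3)^2)
Substitute x = B_t and multiply the f'' term by 1/2:
  drift     = (1/2) * (40*(4*x^2 - 3)/(3*(4*x^2 + 3)^2)) evaluated at B_t = 20*(4*B_t^2 - 3)/(3*(4*B_t^2 + 3)^2)
  diffusion = (-40*x/(12*x^2 + 9)) evaluated at B_t = -40*B_t/(12*B_t^2 + 9)
Therefore d(-5*log(B_t^2 + 3/4)/3) = (20*(4*B_t^2 - 3)/(3*(4*B_t^2 + 3)^2)) dt + (-40*B_t/(12*B_t^2 + 9)) dB_t.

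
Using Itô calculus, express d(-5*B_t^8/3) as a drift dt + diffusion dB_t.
d(-5*B_t^8/3) = (-140*B_t^6/3) dt + (-40*B_t^7/3) dB_t

Itô's formula for f(B_t) gives d f(B_t) = f'(B_t) dB_t + (1/2) f''(B_t) dt. Compute derivatives of f(x) = -5*x^8/3:
  f'(x)  = -40*x^7/3
  f''(x) = -280*x^6/3
Substitute x = B_t and multiply the f'' term by 1/2:
  drift     = (1/2) * (-280*x^6/3) evaluated at B_t = -140*B_t^6/3
  diffusion = (-40*x^7/3) evaluated at B_t = -40*B_t^7/3
Therefore d(-5*B_t^8/3) = (-140*B_t^6/3) dt + (-40*B_t^7/3) dB_t.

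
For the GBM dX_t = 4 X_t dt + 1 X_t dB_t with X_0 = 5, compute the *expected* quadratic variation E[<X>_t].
E[<X>_t] = 25*exp(9*t)/9 - 25/9

<X>_t = int_0^t (1 * X_s)^2 ds. Taking expectation inside the integral: E[<X>_t] = 1^2 * int_0^t E[X_s^2] ds. For GBM, E[X_s^2] = x_0^2 * exp((2 mu + sigma^2) s). Integrating:
  E[<X>_t] = 1^2 * 5^2 * (exp((2*4 + 1^2) t) - 1) / (2*4 + 1^2)
           = 1^2 * 5^2 * (exp(9 t) - 1) / 9 = 25*exp(9*t)/9 - 25/9.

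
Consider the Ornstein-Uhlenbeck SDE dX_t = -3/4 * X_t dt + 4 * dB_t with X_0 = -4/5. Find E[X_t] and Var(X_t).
E[X_t] = -4*exp(-3*t/4)/5; Var(X_t) = 32/3 - 32*exp(-3*t/2)/3

The OU SDE dX = -theta X dt + sigma dB admits the integrating factor exp(theta t): d(exp(theta t) X_t) = sigma exp(theta t) dB_t. Integrating from 0 to t:
  X_t = x_0 * exp(-theta t) + sigma * int_0^t exp(-theta (t-s)) dB_s.
The Itô integral has mean 0 and (by the Itô isometry) variance sigma^2 * int_0^t exp(-2 theta (t - s)) ds = sigma^2 * (1 - exp(-2 theta t)) / (2 theta).
With theta = 3/4, sigma = 4, x_0 = -4/5:
  E[X_t] = -4/5 * exp(-3/4 t) = -4*exp(-3*t/4)/5
  Var(X_t) = (4)^2 * (1 - exp(-2*3/4 t)) / (2 * 3/4) = 32/3 - 32*exp(-3*t/2)/3.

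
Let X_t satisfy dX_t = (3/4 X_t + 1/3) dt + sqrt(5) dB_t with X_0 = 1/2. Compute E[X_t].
E[X_t] = 17*exp(3*t/4)/18 - 4/9

Taking expectations and using E[dB_t] = 0, the mean m(t) = E[X_t] satisfies the ODE m'(t) = a m(t) + b with m(0) = x_0. With a = 3/4, b = 1/3, x_0 = 1/2, the solution is
  m(t) = x_0 * exp(a t) + (b/a) * (exp(a t) - 1)
       = (1/2) * exp((3/4) t) + ((1/3)/(3/4)) * (exp((3/4) t) - 1)
       = 17*exp(3*t/4)/18 - 4/9.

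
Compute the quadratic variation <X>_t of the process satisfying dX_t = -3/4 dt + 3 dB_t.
<X>_t = 9*t

For an Itô process dX_t = a(t) dt + b(t) dB_t, the quadratic variation is <X>_t = int_0^t b(s)^2 ds (the drift term does not contribute). Here b(s) = 3, so
  b(s)^2 = 9.
Integrating from 0 to t:
  <X>_t = int_0^t (9) ds = 9*t.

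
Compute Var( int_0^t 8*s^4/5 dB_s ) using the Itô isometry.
Var = 64*t^9/225

The Itô integral of a deterministic integrand f(s) has mean 0 because each increment f(s) * (B_{s+ds} - B_s) has mean 0. By the Itô isometry:
  Var( int_0^t f(s) dB_s ) = E[ (int_0^t f(s) dB_s)^2 ] = int_0^t f(s)^2 ds.
Here f(s) = 8*s^4/5, so f(s)^2 = 64*s^8/25. Integrate:
  int_0^t (64*s^8/25) ds = 64*t^9/225.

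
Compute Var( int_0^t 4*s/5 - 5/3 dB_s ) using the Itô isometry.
Var = t*(48*t^2 - 300*t + 625)/225

The Itô integral of a deterministic integrand f(s) has mean 0 because each increment f(s) * (B_{s+ds} - B_s) has mean 0. By the Itô isometry:
  Var( int_0^t f(s) dB_s ) = E[ (int_0^t f(s) dB_s)^2 ] = int_0^t f(s)^2 ds.
Here f(s) = 4*s/5 - 5/3, so f(s)^2 = (12*s - 25)^2/225. Integrate:
  int_0^t ((12*s - 25)^2/225) ds = t*(48*t^2 - 300*t + 625)/225.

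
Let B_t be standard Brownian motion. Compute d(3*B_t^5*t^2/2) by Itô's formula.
d(3*B_t^5*t^2/2) = (3*B_t^3*t*(B_t^2 + 5*t)) dt + (15*B_t^4*t^2/2) dB_t

Itô's formula for f(t, x): d f(t, B_t) = (f_t + (1/2) f_xx) dt + f_x dB_t. Compute partials of f(t, x) = 3*t^2*x^5/2:
  f_t(t,x)  = 3*t*x^5
  f_x(t,x)  = 15*t^2*x^4/2
  f_xx(t,x) = 30*t^2*x^3
Assemble drift = f_t + (1/2) f_xx = 3*t*x^3*(5*t + x^2) and diffusion = f_x = 15*t^2*x^4/2. Substituting x = B_t:
  d(3*B_t^5*t^2/2) = (3*B_t^3*t*(B_t^2 + 5*t)) dt + (15*B_t^4*t^2/2) dB_t.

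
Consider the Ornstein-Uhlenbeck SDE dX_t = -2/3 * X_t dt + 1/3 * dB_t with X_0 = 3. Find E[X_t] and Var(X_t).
E[X_t] = 3*exp(-2*t/3); Var(X_t) = 1/12 - exp(-4*t/3)/12

The OU SDE dX = -theta X dt + sigma dB admits the integrating factor exp(theta t): d(exp(theta t) X_t) = sigma exp(theta t) dB_t. Integrating from 0 to t:
  X_t = x_0 * exp(-theta t) + sigma * int_0^t exp(-theta (t-s)) dB_s.
The Itô integral has mean 0 and (by the Itô isometry) variance sigma^2 * int_0^t exp(-2 theta (t - s)) ds = sigma^2 * (1 - exp(-2 theta t)) / (2 theta).
With theta = 2/3, sigma = 1/3, x_0 = 3:
  E[X_t] = 3 * exp(-2/3 t) = 3*exp(-2*t/3)
  Var(X_t) = (1/3)^2 * (1 - exp(-2*2/3 t)) / (2 * 2/3) = 1/12 - exp(-4*t/3)/12.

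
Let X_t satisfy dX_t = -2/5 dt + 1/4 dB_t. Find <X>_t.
<X>_t = t/16

For an Itô process dX_t = a(t) dt + b(t) dB_t, the quadratic variation is <X>_t = int_0^t b(s)^2 ds (the drift term does not contribute). Here b(s) = 1/4, so
  b(s)^2 = 1/16.
Integrating from 0 to t:
  <X>_t = int_0^t (1/16) ds = t/16.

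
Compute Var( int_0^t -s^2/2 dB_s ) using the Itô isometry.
Var = t^5/20

The Itô integral of a deterministic integrand f(s) has mean 0 because each increment f(s) * (B_{s+ds} - B_s) has mean 0. By the Itô isometry:
  Var( int_0^t f(s) dB_s ) = E[ (int_0^t f(s) dB_s)^2 ] = int_0^t f(s)^2 ds.
Here f(s) = -s^2/2, so f(s)^2 = s^4/4. Integrate:
  int_0^t (s^4/4) ds = t^5/20.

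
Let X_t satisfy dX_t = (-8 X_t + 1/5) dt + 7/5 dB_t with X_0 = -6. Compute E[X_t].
E[X_t] = 1/40 - 241*exp(-8*t)/40

Taking expectations and using E[dB_t] = 0, the mean m(t) = E[X_t] satisfies the ODE m'(t) = a m(t) + b with m(0) = x_0. With a = -8, b = 1/5, x_0 = -6, the solution is
  m(t) = x_0 * exp(a t) + (b/a) * (exp(a t) - 1)
       = (-6) * exp((-8) t) + ((1/5)/(-8)) * (exp((-8) t) - 1)
       = 1/40 - 241*exp(-8*t)/40.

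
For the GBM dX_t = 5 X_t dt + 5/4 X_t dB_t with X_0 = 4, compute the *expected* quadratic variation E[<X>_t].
E[<X>_t] = 80*exp(185*t/16)/37 - 80/37

<X>_t = int_0^t ((5/4) * X_s)^2 ds. Taking expectation inside the integral: E[<X>_t] = (5/4)^2 * int_0^t E[X_s^2] ds. For GBM, E[X_s^2] = x_0^2 * exp((2 mu + sigma^2) s). Integrating:
  E[<X>_t] = (5/4)^2 * 4^2 * (exp((2*5 + (5/4)^2) t) - 1) / (2*5 + (5/4)^2)
           = (5/4)^2 * 4^2 * (exp((185/16) t) - 1) / (185/16) = 80*exp(185*t/16)/37 - 80/37.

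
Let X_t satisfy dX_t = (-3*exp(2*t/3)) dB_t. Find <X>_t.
<X>_t = 27*exp(4*t/3)/4 - 27/4

For an Itô process dX_t = a(t) dt + b(t) dB_t, the quadratic variation is <X>_t = int_0^t b(s)^2 ds (the drift term does not contribute). Here b(s) = -3*exp(2*s/3), so
  b(s)^2 = 9*exp(4*s/3).
Integrating from 0 to t:
  <X>_t = int_0^t (9*exp(4*s/3)) ds = 27*exp(4*t/3)/4 - 27/4.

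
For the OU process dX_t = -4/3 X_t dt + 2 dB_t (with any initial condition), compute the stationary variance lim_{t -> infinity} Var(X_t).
lim Var(X_t) = 3/2

The OU SDE dX = -theta X dt + sigma dB admits the integrating factor exp(theta t): d(exp(theta t) X_t) = sigma exp(theta t) dB_t. Integrating from 0 to t gives X_t = x_0 * exp(-theta t) + sigma * int_0^t exp(-theta (t-s)) dB_s for any initial x_0. The Itô integral has variance (by the Itô isometry) sigma^2 * int_0^t exp(-2 theta (t - s)) ds = sigma^2 * (1 - exp(-2 theta t)) / (2 theta), independent of x_0.
With theta = 4/3, sigma = 2:
  Var(X_t) = (2)^2 * (1 - exp(-2*4/3 t)) / (2 * 4/3) = 3/2 - 3*exp(-8*t/3)/2.
As t -> infinity, exp(-2*4/3 t) -> 0, so the stationary variance is sigma^2 / (2 theta) = 3/2.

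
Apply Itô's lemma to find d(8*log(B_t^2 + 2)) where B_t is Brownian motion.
d(8*log(B_t^2 + 2)) = (8*(2 - B_t^2)/(B_t^2 + 2)^2) dt + (16*B_t/(B_t^2 + 2)) dB_t

Itô's formula for f(B_t) gives d f(B_t) = f'(B_t) dB_t + (1/2) f''(B_t) dt. Compute derivatives of f(x) = 8*log(x^2 + 2):
  f'(x)  = 16*x/(x^2 + 2)
  f''(x) = 16*(2 - x^2)/(x^2 + 2)^2
Substitute x = B_t and multiply the f'' term by 1/2:
  drift     = (1/2) * (16*(2 - x^2)/(x^2 + 2)^2) evaluated at B_t = 8*(2 - B_t^2)/(B_t^2 + 2)^2
  diffusion = (16*x/(x^2 + 2)) evaluated at B_t = 16*B_t/(B_t^2 + 2)
Therefore d(8*log(B_t^2 + 2)) = (8*(2 - B_t^2)/(B_t^2 + 2)^2) dt + (16*B_t/(B_t^2 + 2)) dB_t.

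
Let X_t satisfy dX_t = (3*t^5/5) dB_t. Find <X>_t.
<X>_t = 9*t^11/275

For an Itô process dX_t = a(t) dt + b(t) dB_t, the quadratic variation is <X>_t = int_0^t b(s)^2 ds (the drift term does not contribute). Here b(s) = 3*s^5/5, so
  b(s)^2 = 9*s^10/25.
Integrating from 0 to t:
  <X>_t = int_0^t (9*s^10/25) ds = 9*t^11/275.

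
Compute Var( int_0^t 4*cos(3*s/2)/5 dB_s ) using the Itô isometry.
Var = 8*t/25 + 8*sin(3*t)/75

The Itô integral of a deterministic integrand f(s) has mean 0 because each increment f(s) * (B_{s+ds} - B_s) has mean 0. By the Itô isometry:
  Var( int_0^t f(s) dB_s ) = E[ (int_0^t f(s) dB_s)^2 ] = int_0^t f(s)^2 ds.
Here f(s) = 4*cos(3*s/2)/5, so f(s)^2 = 16*cos(3*s/2)^2/25. Integrate:
  int_0^t (16*cos(3*s/2)^2/25) ds = 8*t/25 + 8*sin(3*t)/75.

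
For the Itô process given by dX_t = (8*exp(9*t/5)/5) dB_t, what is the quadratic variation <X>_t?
<X>_t = 32*exp(18*t/5)/45 - 32/45

For an Itô process dX_t = a(t) dt + b(t) dB_t, the quadratic variation is <X>_t = int_0^t b(s)^2 ds (the drift term does not contribute). Here b(s) = 8*exp(9*s/5)/5, so
  b(s)^2 = 64*exp(18*s/5)/25.
Integrating from 0 to t:
  <X>_t = int_0^t (64*exp(18*s/5)/25) ds = 32*exp(18*t/5)/45 - 32/45.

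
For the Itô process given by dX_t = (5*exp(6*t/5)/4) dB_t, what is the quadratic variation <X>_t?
<X>_t = 125*exp(12*t/5)/192 - 125/192

For an Itô process dX_t = a(t) dt + b(t) dB_t, the quadratic variation is <X>_t = int_0^t b(s)^2 ds (the drift term does not contribute). Here b(s) = 5*exp(6*s/5)/4, so
  b(s)^2 = 25*exp(12*s/5)/16.
Integrating from 0 to t:
  <X>_t = int_0^t (25*exp(12*s/5)/16) ds = 125*exp(12*t/5)/192 - 125/192.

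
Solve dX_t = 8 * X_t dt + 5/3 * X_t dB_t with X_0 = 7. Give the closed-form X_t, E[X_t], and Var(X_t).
X_t = 7 * exp((119/18) t + (5/3) B_t); E[X_t] = 7*exp(8*t); Var(X_t) = 49*(exp(25*t/9) - 1)*exp(16*t)

For GBM dX = mu X dt + sigma X dB with X_0 = x_0, apply Itô to Y = log X: dY = (mu - sigma^2/2) dt + sigma dB, so Y_t = log(x_0) + (mu - sigma^2/2) t + sigma B_t and hence X_t = x_0 * exp((mu - sigma^2/2) t + sigma B_t).
With mu = 8, sigma = 5/3, x_0 = 7, this gives:
  X_t = 7 * exp((119/18) * t + (5/3) * B_t).
Since sigma*B_t ~ Normal(0, sigma^2 t), E[exp(sigma*B_t)] = exp(sigma^2 t / 2); so E[X_t] = x_0 * exp((mu - sigma^2/2) t) * exp(sigma^2 t / 2) = x_0 * exp(mu t) = 7*exp(8*t).
Var(X_t) = E[X_t^2] - (E[X_t])^2 = x_0^2 * exp(2 mu t) * (exp(sigma^2 t) - 1) = 49*(exp(25*t/9) - 1)*exp(16*t).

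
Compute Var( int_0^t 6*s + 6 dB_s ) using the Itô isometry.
Var = 12*t*(t^2 + 3*t + 3)

The Itô integral of a deterministic integrand f(s) has mean 0 because each increment f(s) * (B_{s+ds} - B_s) has mean 0. By the Itô isometry:
  Var( int_0^t f(s) dB_s ) = E[ (int_0^t f(s) dB_s)^2 ] = int_0^t f(s)^2 ds.
Here f(s) = 6*s + 6, so f(s)^2 = 36*(s + 1)^2. Integrate:
  int_0^t (36*(s + 1)^2) ds = 12*t*(t^2 + 3*t + 3).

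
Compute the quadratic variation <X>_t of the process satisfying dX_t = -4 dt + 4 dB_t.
<X>_t = 16*t

For an Itô process dX_t = a(t) dt + b(t) dB_t, the quadratic variation is <X>_t = int_0^t b(s)^2 ds (the drift term does not contribute). Here b(s) = 4, so
  b(s)^2 = 16.
Integrating from 0 to t:
  <X>_t = int_0^t (16) ds = 16*t.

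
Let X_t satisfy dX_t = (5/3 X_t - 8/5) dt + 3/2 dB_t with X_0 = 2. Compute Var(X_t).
Var(X_t) = 27*exp(10*t/3)/40 - 27/40

The variance V(t) = Var(X_t) satisfies V'(t) = 2 a V(t) + c^2 with V(0) = 0 (drift coefficient is linear in X, diffusion is constant). With a = 5/3, c = 3/2, the solution is
  V(t) = (c^2 / (2 a)) * (exp(2 a t) - 1)
       = ((3/2)^2 / (2*(5/3))) * (exp((10/3) t) - 1)
       = 27*exp(10*t/3)/40 - 27/40.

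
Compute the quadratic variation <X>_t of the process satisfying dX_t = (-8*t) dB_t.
<X>_t = 64*t^3/3

For an Itô process dX_t = a(t) dt + b(t) dB_t, the quadratic variation is <X>_t = int_0^t b(s)^2 ds (the drift term does not contribute). Here b(s) = -8*s, so
  b(s)^2 = 64*s^2.
Integrating from 0 to t:
  <X>_t = int_0^t (64*s^2) ds = 64*t^3/3.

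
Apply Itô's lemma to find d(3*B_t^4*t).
d(3*B_t^4*t) = (3*B_t^2*(B_t^2 + 6*t)) dt + (12*B_t^3*t) dB_t

Itô's formula for f(t, x): d f(t, B_t) = (f_t + (1/2) f_xx) dt + f_x dB_t. Compute partials of f(t, x) = 3*t*x^4:
  f_t(t,x)  = 3*x^4
  f_x(t,x)  = 12*t*x^3
  f_xx(t,x) = 36*t*x^2
Assemble drift = f_t + (1/2) f_xx = 3*x^2*(6*t + x^2) and diffusion = f_x = 12*t*x^3. Substituting x = B_t:
  d(3*B_t^4*t) = (3*B_t^2*(B_t^2 + 6*t)) dt + (12*B_t^3*t) dB_t.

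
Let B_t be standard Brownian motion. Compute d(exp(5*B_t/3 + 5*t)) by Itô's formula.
d(exp(5*B_t/3 + 5*t)) = (115*exp(5*B_t/3 + 5*t)/18) dt + (5*exp(5*B_t/3 + 5*t)/3) dB_t

Itô's formula for f(t, x): d f(t, B_t) = (f_t + (1/2) f_xx) dt + f_x dB_t. Compute partials of f(t, x) = exp(5*t + 5*x/3):
  f_t(t,x)  = 5*exp(5*t + 5*x/3)
  f_x(t,x)  = 5*exp(5*t + 5*x/3)/3
  f_xx(t,x) = 25*exp(5*t + 5*x/3)/9
Assemble drift = f_t + (1/2) f_xx = 115*exp(5*t + 5*x/3)/18 and diffusion = f_x = 5*exp(5*t + 5*x/3)/3. Substituting x = B_t:
  d(exp(5*B_t/3 + 5*t)) = (115*exp(5*B_t/3 + 5*t)/18) dt + (5*exp(5*B_t/3 + 5*t)/3) dB_t.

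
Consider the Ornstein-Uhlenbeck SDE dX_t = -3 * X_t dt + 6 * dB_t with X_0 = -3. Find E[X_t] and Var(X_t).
E[X_t] = -3*exp(-3*t); Var(X_t) = 6 - 6*exp(-6*t)

The OU SDE dX = -theta X dt + sigma dB admits the integrating factor exp(theta t): d(exp(theta t) X_t) = sigma exp(theta t) dB_t. Integrating from 0 to t:
  X_t = x_0 * exp(-theta t) + sigma * int_0^t exp(-theta (t-s)) dB_s.
The Itô integral has mean 0 and (by the Itô isometry) variance sigma^2 * int_0^t exp(-2 theta (t - s)) ds = sigma^2 * (1 - exp(-2 theta t)) / (2 theta).
With theta = 3, sigma = 6, x_0 = -3:
  E[X_t] = -3 * exp(-3 t) = -3*exp(-3*t)
  Var(X_t) = (6)^2 * (1 - exp(-2*3 t)) / (2 * 3) = 6 - 6*exp(-6*t).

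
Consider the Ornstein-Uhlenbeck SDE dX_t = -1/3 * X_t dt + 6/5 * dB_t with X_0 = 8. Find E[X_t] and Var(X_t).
E[X_t] = 8*exp(-t/3); Var(X_t) = 54/25 - 54*exp(-2*t/3)/25

The OU SDE dX = -theta X dt + sigma dB admits the integrating factor exp(theta t): d(exp(theta t) X_t) = sigma exp(theta t) dB_t. Integrating from 0 to t:
  X_t = x_0 * exp(-theta t) + sigma * int_0^t exp(-theta (t-s)) dB_s.
The Itô integral has mean 0 and (by the Itô isometry) variance sigma^2 * int_0^t exp(-2 theta (t - s)) ds = sigma^2 * (1 - exp(-2 theta t)) / (2 theta).
With theta = 1/3, sigma = 6/5, x_0 = 8:
  E[X_t] = 8 * exp(-1/3 t) = 8*exp(-t/3)
  Var(X_t) = (6/5)^2 * (1 - exp(-2*1/3 t)) / (2 * 1/3) = 54/25 - 54*exp(-2*t/3)/25.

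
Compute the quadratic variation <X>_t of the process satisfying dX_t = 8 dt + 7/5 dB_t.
<X>_t = 49*t/25

For an Itô process dX_t = a(t) dt + b(t) dB_t, the quadratic variation is <X>_t = int_0^t b(s)^2 ds (the drift term does not contribute). Here b(s) = 7/5, so
  b(s)^2 = 49/25.
Integrating from 0 to t:
  <X>_t = int_0^t (49/25) ds = 49*t/25.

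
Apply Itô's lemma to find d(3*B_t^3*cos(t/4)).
d(3*B_t^3*cos(t/4)) = (3*B_t*(-B_t^2*sin(t/4) + 12*cos(t/4))/4) dt + (9*B_t^2*cos(t/4)) dB_t

Itô's formula for f(t, x): d f(t, B_t) = (f_t + (1/2) f_xx) dt + f_x dB_t. Compute partials of f(t, x) = 3*x^3*cos(t/4):
  f_t(t,x)  = -3*x^3*sin(t/4)/4
  f_x(t,x)  = 9*x^2*cos(t/4)
  f_xx(t,x) = 18*x*cos(t/4)
Assemble drift = f_t + (1/2) f_xx = 3*x*(-x^2*sin(t/4) + 12*cos(t/4))/4 and diffusion = f_x = 9*x^2*cos(t/4). Substituting x = B_t:
  d(3*B_t^3*cos(t/4)) = (3*B_t*(-B_t^2*sin(t/4) + 12*cos(t/4))/4) dt + (9*B_t^2*cos(t/4)) dB_t.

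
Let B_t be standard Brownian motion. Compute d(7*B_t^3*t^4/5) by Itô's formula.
d(7*B_t^3*t^4/5) = (7*B_t*t^3*(4*B_t^2 + 3*t)/5) dt + (21*B_t^2*t^4/5) dB_t

Itô's formula for f(t, x): d f(t, B_t) = (f_t + (1/2) f_xx) dt + f_x dB_t. Compute partials of f(t, x) = 7*t^4*x^3/5:
  f_t(t,x)  = 28*t^3*x^3/5
  f_x(t,x)  = 21*t^4*x^2/5
  f_xx(t,x) = 42*t^4*x/5
Assemble drift = f_t + (1/2) f_xx = 7*t^3*x*(3*t + 4*x^2)/5 and diffusion = f_x = 21*t^4*x^2/5. Substituting x = B_t:
  d(7*B_t^3*t^4/5) = (7*B_t*t^3*(4*B_t^2 + 3*t)/5) dt + (21*B_t^2*t^4/5) dB_t.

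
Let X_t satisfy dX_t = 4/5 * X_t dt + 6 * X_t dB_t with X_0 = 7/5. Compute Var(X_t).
Var(X_t) = 49*(exp(36*t) - 1)*exp(8*t/5)/25

For GBM dX = mu X dt + sigma X dB with X_0 = x_0, apply Itô to Y = log X: dY = (mu - sigma^2/2) dt + sigma dB, so Y_t = log(x_0) + (mu - sigma^2/2) t + sigma B_t and hence X_t = x_0 * exp((mu - sigma^2/2) t + sigma B_t).
With mu = 4/5, sigma = 6, x_0 = 7/5, this gives:
  X_t = 7/5 * exp((-86/5) * t + (6) * B_t).
Since sigma*B_t ~ Normal(0, sigma^2 t), E[exp(sigma*B_t)] = exp(sigma^2 t / 2); so E[X_t] = x_0 * exp((mu - sigma^2/2) t) * exp(sigma^2 t / 2) = x_0 * exp(mu t) = 7*exp(4*t/5)/5.
Var(X_t) = E[X_t^2] - (E[X_t])^2 = x_0^2 * exp(2 mu t) * (exp(sigma^2 t) - 1) = 49*(exp(36*t) - 1)*exp(8*t/5)/25.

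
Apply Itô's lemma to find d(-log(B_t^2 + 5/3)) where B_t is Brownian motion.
d(-log(B_t^2 + 5/3)) = (3*(3*B_t^2 - 5)/(3*B_t^2 + 5)^2) dt + (-6*B_t/(3*B_t^2 + 5)) dB_t

Itô's formula for f(B_t) gives d f(B_t) = f'(B_t) dB_t + (1/2) f''(B_t) dt. Compute derivatives of f(x) = -log(x^2 + 5/3):
  f'(x)  = -6*x/(3*x^2 + 5)
  f''(x) = 6*(3*x^2 - 5)/(3*x^2 + 5)^2
Substitute x = B_t and multiply the f'' term by 1/2:
  drift     = (1/2) * (6*(3*x^2 - 5)/(3*x^2 + 5)^2) evaluated at B_t = 3*(3*B_t^2 - 5)/(3*B_t^2 + 5)^2
  diffusion = (-6*x/(3*x^2 + 5)) evaluated at B_t = -6*B_t/(3*B_t^2 + 5)
Therefore d(-log(B_t^2 + 5/3)) = (3*(3*B_t^2 - 5)/(3*B_t^2 + 5)^2) dt + (-6*B_t/(3*B_t^2 + 5)) dB_t.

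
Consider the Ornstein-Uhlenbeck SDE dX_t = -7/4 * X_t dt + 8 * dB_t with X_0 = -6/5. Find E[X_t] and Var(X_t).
E[X_t] = -6*exp(-7*t/4)/5; Var(X_t) = 128/7 - 128*exp(-7*t/2)/7

The OU SDE dX = -theta X dt + sigma dB admits the integrating factor exp(theta t): d(exp(theta t) X_t) = sigma exp(theta t) dB_t. Integrating from 0 to t:
  X_t = x_0 * exp(-theta t) + sigma * int_0^t exp(-theta (t-s)) dB_s.
The Itô integral has mean 0 and (by the Itô isometry) variance sigma^2 * int_0^t exp(-2 theta (t - s)) ds = sigma^2 * (1 - exp(-2 theta t)) / (2 theta).
With theta = 7/4, sigma = 8, x_0 = -6/5:
  E[X_t] = -6/5 * exp(-7/4 t) = -6*exp(-7*t/4)/5
  Var(X_t) = (8)^2 * (1 - exp(-2*7/4 t)) / (2 * 7/4) = 128/7 - 128*exp(-7*t/2)/7.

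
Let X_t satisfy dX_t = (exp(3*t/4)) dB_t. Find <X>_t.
<X>_t = 2*exp(3*t/2)/3 - 2/3

For an Itô process dX_t = a(t) dt + b(t) dB_t, the quadratic variation is <X>_t = int_0^t b(s)^2 ds (the drift term does not contribute). Here b(s) = exp(3*s/4), so
  b(s)^2 = exp(3*s/2).
Integrating from 0 to t:
  <X>_t = int_0^t (exp(3*s/2)) ds = 2*exp(3*t/2)/3 - 2/3.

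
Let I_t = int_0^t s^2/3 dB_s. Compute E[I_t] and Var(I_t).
E[I_t] = 0; Var(I_t) = t^5/45

The Itô integral of a deterministic integrand f(s) has mean 0 because each increment f(s) * (B_{s+ds} - B_s) has mean 0. By the Itô isometry:
  Var( int_0^t f(s) dB_s ) = E[ (int_0^t f(s) dB_s)^2 ] = int_0^t f(s)^2 ds.
Here f(s) = s^2/3, so f(s)^2 = s^4/9. Integrate:
  int_0^t (s^4/9) ds = t^5/45.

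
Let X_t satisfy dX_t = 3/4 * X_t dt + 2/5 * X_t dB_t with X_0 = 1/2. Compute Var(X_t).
Var(X_t) = (exp(4*t/25) - 1)*exp(3*t/2)/4

For GBM dX = mu X dt + sigma X dB with X_0 = x_0, apply Itô to Y = log X: dY = (mu - sigma^2/2) dt + sigma dB, so Y_t = log(x_0) + (mu - sigma^2/2) t + sigma B_t and hence X_t = x_0 * exp((mu - sigma^2/2) t + sigma B_t).
With mu = 3/4, sigma = 2/5, x_0 = 1/2, this gives:
  X_t = 1/2 * exp((67/100) * t + (2/5) * B_t).
Since sigma*B_t ~ Normal(0, sigma^2 t), E[exp(sigma*B_t)] = exp(sigma^2 t / 2); so E[X_t] = x_0 * exp((mu - sigma^2/2) t) * exp(sigma^2 t / 2) = x_0 * exp(mu t) = exp(3*t/4)/2.
Var(X_t) = E[X_t^2] - (E[X_t])^2 = x_0^2 * exp(2 mu t) * (exp(sigma^2 t) - 1) = (exp(4*t/25) - 1)*exp(3*t/2)/4.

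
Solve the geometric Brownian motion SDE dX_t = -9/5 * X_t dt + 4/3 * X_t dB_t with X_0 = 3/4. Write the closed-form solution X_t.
X_t = 3/4 * exp((-121/45) * t + (4/3) * B_t)

For GBM dX = mu X dt + sigma X dB with X_0 = x_0, apply Itô to Y = log X: dY = (mu - sigma^2/2) dt + sigma dB, so Y_t = log(x_0) + (mu - sigma^2/2) t + sigma B_t and hence X_t = x_0 * exp((mu - sigma^2/2) t + sigma B_t).
With mu = -9/5, sigma = 4/3, x_0 = 3/4, this gives:
  X_t = 3/4 * exp((-121/45) * t + (4/3) * B_t).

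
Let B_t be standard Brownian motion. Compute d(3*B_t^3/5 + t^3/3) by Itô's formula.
d(3*B_t^3/5 + t^3/3) = (9*B_t/5 + t^2) dt + (9*B_t^2/5) dB_t

Itô's formula for f(t, x): d f(t, B_t) = (f_t + (1/2) f_xx) dt + f_x dB_t. Compute partials of f(t, x) = t^3/3 + 3*x^3/5:
  f_t(t,x)  = t^2
  f_x(t,x)  = 9*x^2/5
  f_xx(t,x) = 18*x/5
Assemble drift = f_t + (1/2) f_xx = t^2 + 9*x/5 and diffusion = f_x = 9*x^2/5. Substituting x = B_t:
  d(3*B_t^3/5 + t^3/3) = (9*B_t/5 + t^2) dt + (9*B_t^2/5) dB_t.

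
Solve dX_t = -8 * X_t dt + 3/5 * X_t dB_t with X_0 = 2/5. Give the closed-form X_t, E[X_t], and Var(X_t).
X_t = 2/5 * exp((-409/50) t + (3/5) B_t); E[X_t] = 2*exp(-8*t)/5; Var(X_t) = (4*exp(9*t/25) - 4)*exp(-16*t)/25

For GBM dX = mu X dt + sigma X dB with X_0 = x_0, apply Itô to Y = log X: dY = (mu - sigma^2/2) dt + sigma dB, so Y_t = log(x_0) + (mu - sigma^2/2) t + sigma B_t and hence X_t = x_0 * exp((mu - sigma^2/2) t + sigma B_t).
With mu = -8, sigma = 3/5, x_0 = 2/5, this gives:
  X_t = 2/5 * exp((-409/50) * t + (3/5) * B_t).
Since sigma*B_t ~ Normal(0, sigma^2 t), E[exp(sigma*B_t)] = exp(sigma^2 t / 2); so E[X_t] = x_0 * exp((mu - sigma^2/2) t) * exp(sigma^2 t / 2) = x_0 * exp(mu t) = 2*exp(-8*t)/5.
Var(X_t) = E[X_t^2] - (E[X_t])^2 = x_0^2 * exp(2 mu t) * (exp(sigma^2 t) - 1) = (4*exp(9*t/25) - 4)*exp(-16*t)/25.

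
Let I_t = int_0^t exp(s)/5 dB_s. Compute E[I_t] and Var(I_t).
E[I_t] = 0; Var(I_t) = exp(2*t)/50 - 1/50

The Itô integral of a deterministic integrand f(s) has mean 0 because each increment f(s) * (B_{s+ds} - B_s) has mean 0. By the Itô isometry:
  Var( int_0^t f(s) dB_s ) = E[ (int_0^t f(s) dB_s)^2 ] = int_0^t f(s)^2 ds.
Here f(s) = exp(s)/5, so f(s)^2 = exp(2*s)/25. Integrate:
  int_0^t (exp(2*s)/25) ds = exp(2*t)/50 - 1/50.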